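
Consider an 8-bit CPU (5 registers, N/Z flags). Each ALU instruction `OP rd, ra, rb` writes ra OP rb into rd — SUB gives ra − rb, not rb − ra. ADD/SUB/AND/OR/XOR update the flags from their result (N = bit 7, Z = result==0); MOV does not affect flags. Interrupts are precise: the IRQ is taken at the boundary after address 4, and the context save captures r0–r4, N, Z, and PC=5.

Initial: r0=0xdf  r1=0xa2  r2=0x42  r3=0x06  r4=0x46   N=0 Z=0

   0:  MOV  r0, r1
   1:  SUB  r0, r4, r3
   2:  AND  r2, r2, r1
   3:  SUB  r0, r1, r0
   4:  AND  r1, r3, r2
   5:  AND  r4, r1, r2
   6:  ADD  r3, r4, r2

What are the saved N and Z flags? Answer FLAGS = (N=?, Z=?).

after  0: r0=0xa2 r1=0xa2 r2=0x42 r3=0x06 r4=0x46  N=0 Z=0
after  1: r0=0x40 r1=0xa2 r2=0x42 r3=0x06 r4=0x46  N=0 Z=0
after  2: r0=0x40 r1=0xa2 r2=0x02 r3=0x06 r4=0x46  N=0 Z=0
after  3: r0=0x62 r1=0xa2 r2=0x02 r3=0x06 r4=0x46  N=0 Z=0
after  4: r0=0x62 r1=0x02 r2=0x02 r3=0x06 r4=0x46  N=0 Z=0
-- IRQ taken; context saved, return-PC = 5 --

FLAGS = (N=0, Z=0)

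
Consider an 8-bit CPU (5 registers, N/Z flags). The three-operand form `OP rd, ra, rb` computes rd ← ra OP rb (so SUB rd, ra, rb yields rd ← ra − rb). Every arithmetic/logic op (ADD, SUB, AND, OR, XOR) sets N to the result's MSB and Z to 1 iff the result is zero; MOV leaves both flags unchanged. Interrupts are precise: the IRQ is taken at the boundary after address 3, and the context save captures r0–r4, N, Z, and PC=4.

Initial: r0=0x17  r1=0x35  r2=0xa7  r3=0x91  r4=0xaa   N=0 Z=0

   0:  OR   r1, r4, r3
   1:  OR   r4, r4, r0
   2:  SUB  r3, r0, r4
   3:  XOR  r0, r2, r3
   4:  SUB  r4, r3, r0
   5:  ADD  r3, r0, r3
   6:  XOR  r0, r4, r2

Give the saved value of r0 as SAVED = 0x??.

SAVED = 0xff

after  0: r0=0x17 r1=0xbb r2=0xa7 r3=0x91 r4=0xaa  N=1 Z=0
after  1: r0=0x17 r1=0xbb r2=0xa7 r3=0x91 r4=0xbf  N=1 Z=0
after  2: r0=0x17 r1=0xbb r2=0xa7 r3=0x58 r4=0xbf  N=0 Z=0
after  3: r0=0xff r1=0xbb r2=0xa7 r3=0x58 r4=0xbf  N=1 Z=0
-- IRQ taken; context saved, return-PC = 4 --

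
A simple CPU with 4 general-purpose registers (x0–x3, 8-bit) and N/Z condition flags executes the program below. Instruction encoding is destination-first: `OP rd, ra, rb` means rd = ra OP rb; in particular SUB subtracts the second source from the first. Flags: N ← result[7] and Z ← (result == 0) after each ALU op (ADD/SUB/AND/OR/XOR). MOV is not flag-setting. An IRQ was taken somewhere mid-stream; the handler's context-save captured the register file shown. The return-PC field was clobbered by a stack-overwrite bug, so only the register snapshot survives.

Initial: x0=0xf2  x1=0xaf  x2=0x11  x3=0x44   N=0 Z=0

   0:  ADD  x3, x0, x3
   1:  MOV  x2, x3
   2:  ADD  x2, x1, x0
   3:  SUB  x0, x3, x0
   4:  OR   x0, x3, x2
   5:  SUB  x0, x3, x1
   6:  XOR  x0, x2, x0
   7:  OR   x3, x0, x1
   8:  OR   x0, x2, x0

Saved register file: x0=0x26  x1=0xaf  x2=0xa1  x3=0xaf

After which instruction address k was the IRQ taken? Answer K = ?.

after  0: x0=0xf2 x1=0xaf x2=0x11 x3=0x36  N=0 Z=0
after  1: x0=0xf2 x1=0xaf x2=0x36 x3=0x36  N=0 Z=0
after  2: x0=0xf2 x1=0xaf x2=0xa1 x3=0x36  N=1 Z=0
after  3: x0=0x44 x1=0xaf x2=0xa1 x3=0x36  N=0 Z=0
after  4: x0=0xb7 x1=0xaf x2=0xa1 x3=0x36  N=1 Z=0
after  5: x0=0x87 x1=0xaf x2=0xa1 x3=0x36  N=1 Z=0
after  6: x0=0x26 x1=0xaf x2=0xa1 x3=0x36  N=0 Z=0
after  7: x0=0x26 x1=0xaf x2=0xa1 x3=0xaf  N=1 Z=0
-- IRQ taken; context saved, return-PC = 8 --

K = 7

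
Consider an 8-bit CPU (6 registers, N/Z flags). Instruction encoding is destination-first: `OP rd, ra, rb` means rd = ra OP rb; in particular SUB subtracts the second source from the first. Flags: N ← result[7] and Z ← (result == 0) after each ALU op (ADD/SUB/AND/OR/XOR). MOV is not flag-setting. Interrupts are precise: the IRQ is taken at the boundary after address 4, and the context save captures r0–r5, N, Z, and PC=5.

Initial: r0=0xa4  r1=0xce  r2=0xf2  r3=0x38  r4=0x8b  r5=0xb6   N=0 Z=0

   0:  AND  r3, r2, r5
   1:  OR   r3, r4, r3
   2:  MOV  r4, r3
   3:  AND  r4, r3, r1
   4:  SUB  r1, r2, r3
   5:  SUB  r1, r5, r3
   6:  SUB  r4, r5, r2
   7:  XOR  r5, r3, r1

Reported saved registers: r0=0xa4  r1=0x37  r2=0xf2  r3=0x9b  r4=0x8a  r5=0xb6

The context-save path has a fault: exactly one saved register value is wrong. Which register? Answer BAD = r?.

BAD = r3

after  0: r0=0xa4 r1=0xce r2=0xf2 r3=0xb2 r4=0x8b r5=0xb6  N=1 Z=0
after  1: r0=0xa4 r1=0xce r2=0xf2 r3=0xbb r4=0x8b r5=0xb6  N=1 Z=0
after  2: r0=0xa4 r1=0xce r2=0xf2 r3=0xbb r4=0xbb r5=0xb6  N=1 Z=0
after  3: r0=0xa4 r1=0xce r2=0xf2 r3=0xbb r4=0x8a r5=0xb6  N=1 Z=0
after  4: r0=0xa4 r1=0x37 r2=0xf2 r3=0xbb r4=0x8a r5=0xb6  N=0 Z=0
-- IRQ taken; context saved, return-PC = 5 --
mismatch: r3: reported 0x9b vs actual 0xbb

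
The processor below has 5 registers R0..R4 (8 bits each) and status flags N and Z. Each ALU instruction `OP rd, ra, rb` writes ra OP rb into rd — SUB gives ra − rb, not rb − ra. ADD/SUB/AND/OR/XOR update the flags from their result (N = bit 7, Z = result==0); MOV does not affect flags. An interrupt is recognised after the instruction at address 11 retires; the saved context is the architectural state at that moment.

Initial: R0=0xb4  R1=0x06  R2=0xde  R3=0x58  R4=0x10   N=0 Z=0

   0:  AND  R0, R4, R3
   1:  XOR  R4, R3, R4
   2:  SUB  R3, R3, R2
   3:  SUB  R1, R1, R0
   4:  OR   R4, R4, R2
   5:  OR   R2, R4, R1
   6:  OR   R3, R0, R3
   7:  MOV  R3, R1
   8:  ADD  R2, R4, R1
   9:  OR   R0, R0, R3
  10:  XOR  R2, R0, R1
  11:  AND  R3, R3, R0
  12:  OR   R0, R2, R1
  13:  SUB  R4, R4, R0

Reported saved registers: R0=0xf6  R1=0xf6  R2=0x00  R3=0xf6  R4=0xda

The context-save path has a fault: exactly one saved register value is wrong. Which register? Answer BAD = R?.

BAD = R4

after  0: R0=0x10 R1=0x06 R2=0xde R3=0x58 R4=0x10  N=0 Z=0
after  1: R0=0x10 R1=0x06 R2=0xde R3=0x58 R4=0x48  N=0 Z=0
after  2: R0=0x10 R1=0x06 R2=0xde R3=0x7a R4=0x48  N=0 Z=0
after  3: R0=0x10 R1=0xf6 R2=0xde R3=0x7a R4=0x48  N=1 Z=0
after  4: R0=0x10 R1=0xf6 R2=0xde R3=0x7a R4=0xde  N=1 Z=0
after  5: R0=0x10 R1=0xf6 R2=0xfe R3=0x7a R4=0xde  N=1 Z=0
after  6: R0=0x10 R1=0xf6 R2=0xfe R3=0x7a R4=0xde  N=0 Z=0
after  7: R0=0x10 R1=0xf6 R2=0xfe R3=0xf6 R4=0xde  N=0 Z=0
after  8: R0=0x10 R1=0xf6 R2=0xd4 R3=0xf6 R4=0xde  N=1 Z=0
after  9: R0=0xf6 R1=0xf6 R2=0xd4 R3=0xf6 R4=0xde  N=1 Z=0
after 10: R0=0xf6 R1=0xf6 R2=0x00 R3=0xf6 R4=0xde  N=0 Z=1
after 11: R0=0xf6 R1=0xf6 R2=0x00 R3=0xf6 R4=0xde  N=1 Z=0
-- IRQ taken; context saved, return-PC = 12 --
mismatch: R4: reported 0xda vs actual 0xde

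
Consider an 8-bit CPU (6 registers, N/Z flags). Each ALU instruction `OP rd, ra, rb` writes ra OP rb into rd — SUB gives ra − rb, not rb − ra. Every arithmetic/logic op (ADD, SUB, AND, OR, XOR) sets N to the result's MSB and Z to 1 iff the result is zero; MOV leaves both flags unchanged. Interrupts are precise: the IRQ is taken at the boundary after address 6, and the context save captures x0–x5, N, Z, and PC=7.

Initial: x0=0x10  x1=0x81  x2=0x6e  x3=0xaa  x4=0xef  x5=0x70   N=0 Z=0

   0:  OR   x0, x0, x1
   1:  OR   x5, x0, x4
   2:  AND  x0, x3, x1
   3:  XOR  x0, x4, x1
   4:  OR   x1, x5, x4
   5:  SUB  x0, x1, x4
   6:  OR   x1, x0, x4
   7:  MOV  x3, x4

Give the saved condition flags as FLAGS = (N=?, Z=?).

FLAGS = (N=1, Z=0)

after  0: x0=0x91 x1=0x81 x2=0x6e x3=0xaa x4=0xef x5=0x70  N=1 Z=0
after  1: x0=0x91 x1=0x81 x2=0x6e x3=0xaa x4=0xef x5=0xff  N=1 Z=0
after  2: x0=0x80 x1=0x81 x2=0x6e x3=0xaa x4=0xef x5=0xff  N=1 Z=0
after  3: x0=0x6e x1=0x81 x2=0x6e x3=0xaa x4=0xef x5=0xff  N=0 Z=0
after  4: x0=0x6e x1=0xff x2=0x6e x3=0xaa x4=0xef x5=0xff  N=1 Z=0
after  5: x0=0x10 x1=0xff x2=0x6e x3=0xaa x4=0xef x5=0xff  N=0 Z=0
after  6: x0=0x10 x1=0xff x2=0x6e x3=0xaa x4=0xef x5=0xff  N=1 Z=0
-- IRQ taken; context saved, return-PC = 7 --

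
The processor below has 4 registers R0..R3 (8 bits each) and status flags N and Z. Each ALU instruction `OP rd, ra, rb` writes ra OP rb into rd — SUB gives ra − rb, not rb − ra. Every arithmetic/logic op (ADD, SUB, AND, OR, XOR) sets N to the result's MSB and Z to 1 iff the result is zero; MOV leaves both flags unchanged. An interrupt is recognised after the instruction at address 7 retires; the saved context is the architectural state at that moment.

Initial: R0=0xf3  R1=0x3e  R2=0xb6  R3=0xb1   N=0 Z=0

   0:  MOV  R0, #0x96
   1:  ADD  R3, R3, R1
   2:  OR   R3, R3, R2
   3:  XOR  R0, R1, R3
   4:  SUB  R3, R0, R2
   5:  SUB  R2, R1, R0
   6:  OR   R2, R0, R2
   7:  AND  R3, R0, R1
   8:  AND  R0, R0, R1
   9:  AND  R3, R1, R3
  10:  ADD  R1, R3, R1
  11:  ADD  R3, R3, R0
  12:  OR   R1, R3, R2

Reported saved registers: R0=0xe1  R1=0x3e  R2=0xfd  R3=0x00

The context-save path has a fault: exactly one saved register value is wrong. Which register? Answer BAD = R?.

BAD = R0

after  0: R0=0x96 R1=0x3e R2=0xb6 R3=0xb1  N=0 Z=0
after  1: R0=0x96 R1=0x3e R2=0xb6 R3=0xef  N=1 Z=0
after  2: R0=0x96 R1=0x3e R2=0xb6 R3=0xff  N=1 Z=0
after  3: R0=0xc1 R1=0x3e R2=0xb6 R3=0xff  N=1 Z=0
after  4: R0=0xc1 R1=0x3e R2=0xb6 R3=0x0b  N=0 Z=0
after  5: R0=0xc1 R1=0x3e R2=0x7d R3=0x0b  N=0 Z=0
after  6: R0=0xc1 R1=0x3e R2=0xfd R3=0x0b  N=1 Z=0
after  7: R0=0xc1 R1=0x3e R2=0xfd R3=0x00  N=0 Z=1
-- IRQ taken; context saved, return-PC = 8 --
mismatch: R0: reported 0xe1 vs actual 0xc1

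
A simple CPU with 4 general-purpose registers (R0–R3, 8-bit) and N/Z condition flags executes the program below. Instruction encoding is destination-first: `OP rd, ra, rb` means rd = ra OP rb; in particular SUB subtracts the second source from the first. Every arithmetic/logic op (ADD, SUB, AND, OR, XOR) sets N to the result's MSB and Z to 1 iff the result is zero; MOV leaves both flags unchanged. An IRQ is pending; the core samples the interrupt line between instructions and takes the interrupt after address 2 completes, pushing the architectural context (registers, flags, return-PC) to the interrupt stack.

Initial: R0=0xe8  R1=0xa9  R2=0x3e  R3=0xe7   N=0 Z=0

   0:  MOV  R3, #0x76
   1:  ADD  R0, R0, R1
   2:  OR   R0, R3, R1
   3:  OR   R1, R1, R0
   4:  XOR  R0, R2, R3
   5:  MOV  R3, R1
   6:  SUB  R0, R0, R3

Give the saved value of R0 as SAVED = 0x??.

after  0: R0=0xe8 R1=0xa9 R2=0x3e R3=0x76  N=0 Z=0
after  1: R0=0x91 R1=0xa9 R2=0x3e R3=0x76  N=1 Z=0
after  2: R0=0xff R1=0xa9 R2=0x3e R3=0x76  N=1 Z=0
-- IRQ taken; context saved, return-PC = 3 --

SAVED = 0xff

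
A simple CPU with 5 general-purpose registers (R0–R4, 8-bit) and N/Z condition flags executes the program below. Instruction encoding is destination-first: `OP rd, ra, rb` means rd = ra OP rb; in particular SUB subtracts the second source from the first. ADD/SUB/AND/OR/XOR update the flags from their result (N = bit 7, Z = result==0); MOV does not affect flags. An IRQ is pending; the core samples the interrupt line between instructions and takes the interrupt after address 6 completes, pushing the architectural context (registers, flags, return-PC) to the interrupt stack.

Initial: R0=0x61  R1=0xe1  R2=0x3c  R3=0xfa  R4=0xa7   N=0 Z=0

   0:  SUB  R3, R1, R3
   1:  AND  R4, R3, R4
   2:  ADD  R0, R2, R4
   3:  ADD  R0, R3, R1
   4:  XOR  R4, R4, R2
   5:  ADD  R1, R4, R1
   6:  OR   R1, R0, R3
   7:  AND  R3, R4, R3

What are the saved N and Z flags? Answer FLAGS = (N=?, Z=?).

after  0: R0=0x61 R1=0xe1 R2=0x3c R3=0xe7 R4=0xa7  N=1 Z=0
after  1: R0=0x61 R1=0xe1 R2=0x3c R3=0xe7 R4=0xa7  N=1 Z=0
after  2: R0=0xe3 R1=0xe1 R2=0x3c R3=0xe7 R4=0xa7  N=1 Z=0
after  3: R0=0xc8 R1=0xe1 R2=0x3c R3=0xe7 R4=0xa7  N=1 Z=0
after  4: R0=0xc8 R1=0xe1 R2=0x3c R3=0xe7 R4=0x9b  N=1 Z=0
after  5: R0=0xc8 R1=0x7c R2=0x3c R3=0xe7 R4=0x9b  N=0 Z=0
after  6: R0=0xc8 R1=0xef R2=0x3c R3=0xe7 R4=0x9b  N=1 Z=0
-- IRQ taken; context saved, return-PC = 7 --

FLAGS = (N=1, Z=0)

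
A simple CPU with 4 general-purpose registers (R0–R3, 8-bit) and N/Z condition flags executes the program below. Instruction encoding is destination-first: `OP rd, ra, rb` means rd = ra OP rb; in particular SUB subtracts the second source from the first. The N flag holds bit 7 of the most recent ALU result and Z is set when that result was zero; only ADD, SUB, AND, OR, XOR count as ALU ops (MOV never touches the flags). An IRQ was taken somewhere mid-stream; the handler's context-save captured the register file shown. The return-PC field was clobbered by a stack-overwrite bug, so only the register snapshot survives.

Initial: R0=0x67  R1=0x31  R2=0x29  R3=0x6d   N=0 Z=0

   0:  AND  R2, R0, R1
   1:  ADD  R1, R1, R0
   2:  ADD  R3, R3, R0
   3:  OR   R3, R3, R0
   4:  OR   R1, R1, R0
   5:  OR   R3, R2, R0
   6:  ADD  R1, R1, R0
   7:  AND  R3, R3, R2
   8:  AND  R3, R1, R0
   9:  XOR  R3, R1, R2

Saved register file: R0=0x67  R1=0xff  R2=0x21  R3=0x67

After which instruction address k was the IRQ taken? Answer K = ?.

K = 5

after  0: R0=0x67 R1=0x31 R2=0x21 R3=0x6d  N=0 Z=0
after  1: R0=0x67 R1=0x98 R2=0x21 R3=0x6d  N=1 Z=0
after  2: R0=0x67 R1=0x98 R2=0x21 R3=0xd4  N=1 Z=0
after  3: R0=0x67 R1=0x98 R2=0x21 R3=0xf7  N=1 Z=0
after  4: R0=0x67 R1=0xff R2=0x21 R3=0xf7  N=1 Z=0
after  5: R0=0x67 R1=0xff R2=0x21 R3=0x67  N=0 Z=0
-- IRQ taken; context saved, return-PC = 6 --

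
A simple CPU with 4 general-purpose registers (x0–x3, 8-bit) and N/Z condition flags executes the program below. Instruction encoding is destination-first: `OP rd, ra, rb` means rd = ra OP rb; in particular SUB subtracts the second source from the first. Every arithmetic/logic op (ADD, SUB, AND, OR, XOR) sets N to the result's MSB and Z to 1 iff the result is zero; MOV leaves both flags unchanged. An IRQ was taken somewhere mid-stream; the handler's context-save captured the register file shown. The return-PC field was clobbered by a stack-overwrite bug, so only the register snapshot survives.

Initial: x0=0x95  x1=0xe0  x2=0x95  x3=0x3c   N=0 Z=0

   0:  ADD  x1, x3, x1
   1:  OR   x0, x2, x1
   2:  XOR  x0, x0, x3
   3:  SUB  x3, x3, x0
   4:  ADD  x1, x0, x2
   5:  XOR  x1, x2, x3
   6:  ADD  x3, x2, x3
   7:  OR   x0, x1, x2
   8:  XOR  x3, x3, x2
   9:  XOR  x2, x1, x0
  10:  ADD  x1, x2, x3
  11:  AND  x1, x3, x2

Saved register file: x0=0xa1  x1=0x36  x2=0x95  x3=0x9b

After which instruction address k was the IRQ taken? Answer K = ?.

K = 4

after  0: x0=0x95 x1=0x1c x2=0x95 x3=0x3c  N=0 Z=0
after  1: x0=0x9d x1=0x1c x2=0x95 x3=0x3c  N=1 Z=0
after  2: x0=0xa1 x1=0x1c x2=0x95 x3=0x3c  N=1 Z=0
after  3: x0=0xa1 x1=0x1c x2=0x95 x3=0x9b  N=1 Z=0
after  4: x0=0xa1 x1=0x36 x2=0x95 x3=0x9b  N=0 Z=0
-- IRQ taken; context saved, return-PC = 5 --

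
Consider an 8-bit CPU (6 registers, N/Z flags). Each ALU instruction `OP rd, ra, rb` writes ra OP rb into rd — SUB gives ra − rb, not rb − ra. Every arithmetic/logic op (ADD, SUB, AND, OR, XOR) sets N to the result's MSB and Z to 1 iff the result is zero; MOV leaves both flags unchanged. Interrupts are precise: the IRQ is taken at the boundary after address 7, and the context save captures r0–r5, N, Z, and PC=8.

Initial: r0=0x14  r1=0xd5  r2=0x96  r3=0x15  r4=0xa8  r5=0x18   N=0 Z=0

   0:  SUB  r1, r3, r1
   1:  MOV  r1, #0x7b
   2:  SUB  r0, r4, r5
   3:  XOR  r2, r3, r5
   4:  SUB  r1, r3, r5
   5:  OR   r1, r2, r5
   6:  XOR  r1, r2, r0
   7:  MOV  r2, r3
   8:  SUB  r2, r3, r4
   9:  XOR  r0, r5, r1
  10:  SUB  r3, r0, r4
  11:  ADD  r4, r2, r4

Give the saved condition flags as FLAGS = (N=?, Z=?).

FLAGS = (N=1, Z=0)

after  0: r0=0x14 r1=0x40 r2=0x96 r3=0x15 r4=0xa8 r5=0x18  N=0 Z=0
after  1: r0=0x14 r1=0x7b r2=0x96 r3=0x15 r4=0xa8 r5=0x18  N=0 Z=0
after  2: r0=0x90 r1=0x7b r2=0x96 r3=0x15 r4=0xa8 r5=0x18  N=1 Z=0
after  3: r0=0x90 r1=0x7b r2=0x0d r3=0x15 r4=0xa8 r5=0x18  N=0 Z=0
after  4: r0=0x90 r1=0xfd r2=0x0d r3=0x15 r4=0xa8 r5=0x18  N=1 Z=0
after  5: r0=0x90 r1=0x1d r2=0x0d r3=0x15 r4=0xa8 r5=0x18  N=0 Z=0
after  6: r0=0x90 r1=0x9d r2=0x0d r3=0x15 r4=0xa8 r5=0x18  N=1 Z=0
after  7: r0=0x90 r1=0x9d r2=0x15 r3=0x15 r4=0xa8 r5=0x18  N=1 Z=0
-- IRQ taken; context saved, return-PC = 8 --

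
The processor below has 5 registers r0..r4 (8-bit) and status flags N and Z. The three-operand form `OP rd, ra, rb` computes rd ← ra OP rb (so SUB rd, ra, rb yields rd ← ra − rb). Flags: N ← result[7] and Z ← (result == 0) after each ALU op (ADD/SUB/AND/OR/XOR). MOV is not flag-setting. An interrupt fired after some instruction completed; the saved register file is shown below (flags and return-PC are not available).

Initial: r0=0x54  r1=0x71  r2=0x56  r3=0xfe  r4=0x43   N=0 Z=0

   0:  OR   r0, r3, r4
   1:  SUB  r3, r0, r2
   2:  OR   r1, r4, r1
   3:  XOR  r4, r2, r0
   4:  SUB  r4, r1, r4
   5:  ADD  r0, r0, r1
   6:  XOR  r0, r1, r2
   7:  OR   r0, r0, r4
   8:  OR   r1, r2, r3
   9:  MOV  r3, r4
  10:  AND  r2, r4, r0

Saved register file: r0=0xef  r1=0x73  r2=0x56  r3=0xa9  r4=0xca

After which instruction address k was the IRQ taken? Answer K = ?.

after  0: r0=0xff r1=0x71 r2=0x56 r3=0xfe r4=0x43  N=1 Z=0
after  1: r0=0xff r1=0x71 r2=0x56 r3=0xa9 r4=0x43  N=1 Z=0
after  2: r0=0xff r1=0x73 r2=0x56 r3=0xa9 r4=0x43  N=0 Z=0
after  3: r0=0xff r1=0x73 r2=0x56 r3=0xa9 r4=0xa9  N=1 Z=0
after  4: r0=0xff r1=0x73 r2=0x56 r3=0xa9 r4=0xca  N=1 Z=0
after  5: r0=0x72 r1=0x73 r2=0x56 r3=0xa9 r4=0xca  N=0 Z=0
after  6: r0=0x25 r1=0x73 r2=0x56 r3=0xa9 r4=0xca  N=0 Z=0
after  7: r0=0xef r1=0x73 r2=0x56 r3=0xa9 r4=0xca  N=1 Z=0
-- IRQ taken; context saved, return-PC = 8 --

K = 7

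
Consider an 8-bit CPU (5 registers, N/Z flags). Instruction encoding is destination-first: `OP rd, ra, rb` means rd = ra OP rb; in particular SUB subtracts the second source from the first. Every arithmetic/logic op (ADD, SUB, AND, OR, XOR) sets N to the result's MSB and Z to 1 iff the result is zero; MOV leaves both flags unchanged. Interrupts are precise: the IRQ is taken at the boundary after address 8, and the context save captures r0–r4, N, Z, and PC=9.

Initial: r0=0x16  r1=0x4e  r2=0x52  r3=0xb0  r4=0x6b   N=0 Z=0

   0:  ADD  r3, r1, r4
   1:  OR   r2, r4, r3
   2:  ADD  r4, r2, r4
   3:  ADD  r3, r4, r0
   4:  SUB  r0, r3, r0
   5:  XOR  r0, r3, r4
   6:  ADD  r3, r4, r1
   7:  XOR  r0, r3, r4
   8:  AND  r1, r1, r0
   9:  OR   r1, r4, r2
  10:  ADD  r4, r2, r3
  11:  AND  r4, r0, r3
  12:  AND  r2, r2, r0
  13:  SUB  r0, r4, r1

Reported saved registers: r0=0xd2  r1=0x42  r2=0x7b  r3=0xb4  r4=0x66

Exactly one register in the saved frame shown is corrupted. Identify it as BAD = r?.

after  0: r0=0x16 r1=0x4e r2=0x52 r3=0xb9 r4=0x6b  N=1 Z=0
after  1: r0=0x16 r1=0x4e r2=0xfb r3=0xb9 r4=0x6b  N=1 Z=0
after  2: r0=0x16 r1=0x4e r2=0xfb r3=0xb9 r4=0x66  N=0 Z=0
after  3: r0=0x16 r1=0x4e r2=0xfb r3=0x7c r4=0x66  N=0 Z=0
after  4: r0=0x66 r1=0x4e r2=0xfb r3=0x7c r4=0x66  N=0 Z=0
after  5: r0=0x1a r1=0x4e r2=0xfb r3=0x7c r4=0x66  N=0 Z=0
after  6: r0=0x1a r1=0x4e r2=0xfb r3=0xb4 r4=0x66  N=1 Z=0
after  7: r0=0xd2 r1=0x4e r2=0xfb r3=0xb4 r4=0x66  N=1 Z=0
after  8: r0=0xd2 r1=0x42 r2=0xfb r3=0xb4 r4=0x66  N=0 Z=0
-- IRQ taken; context saved, return-PC = 9 --
mismatch: r2: reported 0x7b vs actual 0xfb

BAD = r2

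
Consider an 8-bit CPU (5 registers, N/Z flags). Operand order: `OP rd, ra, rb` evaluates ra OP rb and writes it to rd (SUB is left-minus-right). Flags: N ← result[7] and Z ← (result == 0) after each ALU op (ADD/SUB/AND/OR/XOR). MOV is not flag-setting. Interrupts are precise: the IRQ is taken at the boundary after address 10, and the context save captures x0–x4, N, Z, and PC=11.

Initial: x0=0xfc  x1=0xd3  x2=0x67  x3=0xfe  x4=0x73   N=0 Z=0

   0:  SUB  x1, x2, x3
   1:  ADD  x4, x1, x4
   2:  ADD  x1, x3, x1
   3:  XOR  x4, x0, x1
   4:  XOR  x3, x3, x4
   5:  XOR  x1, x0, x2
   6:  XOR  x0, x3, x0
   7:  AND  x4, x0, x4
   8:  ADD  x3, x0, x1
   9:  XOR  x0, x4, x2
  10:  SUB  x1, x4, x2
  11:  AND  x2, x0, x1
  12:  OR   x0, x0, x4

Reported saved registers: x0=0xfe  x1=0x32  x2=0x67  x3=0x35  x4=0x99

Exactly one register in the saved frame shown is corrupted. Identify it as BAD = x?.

BAD = x3

after  0: x0=0xfc x1=0x69 x2=0x67 x3=0xfe x4=0x73  N=0 Z=0
after  1: x0=0xfc x1=0x69 x2=0x67 x3=0xfe x4=0xdc  N=1 Z=0
after  2: x0=0xfc x1=0x67 x2=0x67 x3=0xfe x4=0xdc  N=0 Z=0
after  3: x0=0xfc x1=0x67 x2=0x67 x3=0xfe x4=0x9b  N=1 Z=0
after  4: x0=0xfc x1=0x67 x2=0x67 x3=0x65 x4=0x9b  N=0 Z=0
after  5: x0=0xfc x1=0x9b x2=0x67 x3=0x65 x4=0x9b  N=1 Z=0
after  6: x0=0x99 x1=0x9b x2=0x67 x3=0x65 x4=0x9b  N=1 Z=0
after  7: x0=0x99 x1=0x9b x2=0x67 x3=0x65 x4=0x99  N=1 Z=0
after  8: x0=0x99 x1=0x9b x2=0x67 x3=0x34 x4=0x99  N=0 Z=0
after  9: x0=0xfe x1=0x9b x2=0x67 x3=0x34 x4=0x99  N=1 Z=0
after 10: x0=0xfe x1=0x32 x2=0x67 x3=0x34 x4=0x99  N=0 Z=0
-- IRQ taken; context saved, return-PC = 11 --
mismatch: x3: reported 0x35 vs actual 0x34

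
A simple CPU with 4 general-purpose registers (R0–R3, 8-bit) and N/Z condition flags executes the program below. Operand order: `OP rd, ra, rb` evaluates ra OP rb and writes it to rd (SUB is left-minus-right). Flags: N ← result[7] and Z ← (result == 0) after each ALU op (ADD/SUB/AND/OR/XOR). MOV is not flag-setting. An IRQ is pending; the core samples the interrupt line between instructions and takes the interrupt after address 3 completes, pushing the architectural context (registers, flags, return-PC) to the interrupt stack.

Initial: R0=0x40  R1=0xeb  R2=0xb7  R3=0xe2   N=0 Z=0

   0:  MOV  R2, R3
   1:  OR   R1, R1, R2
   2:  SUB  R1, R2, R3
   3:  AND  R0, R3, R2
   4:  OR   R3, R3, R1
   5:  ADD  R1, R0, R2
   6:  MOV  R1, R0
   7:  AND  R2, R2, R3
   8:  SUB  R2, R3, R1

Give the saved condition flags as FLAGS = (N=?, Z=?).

FLAGS = (N=1, Z=0)

after  0: R0=0x40 R1=0xeb R2=0xe2 R3=0xe2  N=0 Z=0
after  1: R0=0x40 R1=0xeb R2=0xe2 R3=0xe2  N=1 Z=0
after  2: R0=0x40 R1=0x00 R2=0xe2 R3=0xe2  N=0 Z=1
after  3: R0=0xe2 R1=0x00 R2=0xe2 R3=0xe2  N=1 Z=0
-- IRQ taken; context saved, return-PC = 4 --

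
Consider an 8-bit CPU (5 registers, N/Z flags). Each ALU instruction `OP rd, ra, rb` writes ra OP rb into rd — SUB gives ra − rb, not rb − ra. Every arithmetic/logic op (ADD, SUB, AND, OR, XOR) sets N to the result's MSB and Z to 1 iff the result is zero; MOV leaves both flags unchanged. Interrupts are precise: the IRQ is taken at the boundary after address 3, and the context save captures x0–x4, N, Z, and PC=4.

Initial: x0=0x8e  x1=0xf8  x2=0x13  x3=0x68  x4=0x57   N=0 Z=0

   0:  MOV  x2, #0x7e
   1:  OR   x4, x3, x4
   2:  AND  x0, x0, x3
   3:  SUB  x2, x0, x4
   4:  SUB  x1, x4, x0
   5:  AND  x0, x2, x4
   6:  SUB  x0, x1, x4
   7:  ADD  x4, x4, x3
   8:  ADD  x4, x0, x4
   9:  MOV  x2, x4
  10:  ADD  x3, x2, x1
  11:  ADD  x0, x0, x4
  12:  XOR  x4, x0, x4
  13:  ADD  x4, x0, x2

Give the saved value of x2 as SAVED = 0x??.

after  0: x0=0x8e x1=0xf8 x2=0x7e x3=0x68 x4=0x57  N=0 Z=0
after  1: x0=0x8e x1=0xf8 x2=0x7e x3=0x68 x4=0x7f  N=0 Z=0
after  2: x0=0x08 x1=0xf8 x2=0x7e x3=0x68 x4=0x7f  N=0 Z=0
after  3: x0=0x08 x1=0xf8 x2=0x89 x3=0x68 x4=0x7f  N=1 Z=0
-- IRQ taken; context saved, return-PC = 4 --

SAVED = 0x89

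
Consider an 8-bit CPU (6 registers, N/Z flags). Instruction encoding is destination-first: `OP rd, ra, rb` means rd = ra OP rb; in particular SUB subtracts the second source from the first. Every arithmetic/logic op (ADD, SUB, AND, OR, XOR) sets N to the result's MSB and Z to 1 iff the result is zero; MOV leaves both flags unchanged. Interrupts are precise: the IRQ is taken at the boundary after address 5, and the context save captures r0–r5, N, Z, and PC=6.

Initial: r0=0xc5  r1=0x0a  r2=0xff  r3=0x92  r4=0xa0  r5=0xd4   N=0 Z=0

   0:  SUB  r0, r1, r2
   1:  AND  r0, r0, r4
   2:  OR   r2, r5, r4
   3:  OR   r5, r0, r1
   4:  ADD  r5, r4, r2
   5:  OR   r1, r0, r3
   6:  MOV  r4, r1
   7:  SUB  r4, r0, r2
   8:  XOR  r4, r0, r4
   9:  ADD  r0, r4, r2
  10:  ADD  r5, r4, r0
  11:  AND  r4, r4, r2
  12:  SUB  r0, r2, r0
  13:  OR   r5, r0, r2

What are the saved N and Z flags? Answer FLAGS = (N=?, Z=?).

after  0: r0=0x0b r1=0x0a r2=0xff r3=0x92 r4=0xa0 r5=0xd4  N=0 Z=0
after  1: r0=0x00 r1=0x0a r2=0xff r3=0x92 r4=0xa0 r5=0xd4  N=0 Z=1
after  2: r0=0x00 r1=0x0a r2=0xf4 r3=0x92 r4=0xa0 r5=0xd4  N=1 Z=0
after  3: r0=0x00 r1=0x0a r2=0xf4 r3=0x92 r4=0xa0 r5=0x0a  N=0 Z=0
after  4: r0=0x00 r1=0x0a r2=0xf4 r3=0x92 r4=0xa0 r5=0x94  N=1 Z=0
after  5: r0=0x00 r1=0x92 r2=0xf4 r3=0x92 r4=0xa0 r5=0x94  N=1 Z=0
-- IRQ taken; context saved, return-PC = 6 --

FLAGS = (N=1, Z=0)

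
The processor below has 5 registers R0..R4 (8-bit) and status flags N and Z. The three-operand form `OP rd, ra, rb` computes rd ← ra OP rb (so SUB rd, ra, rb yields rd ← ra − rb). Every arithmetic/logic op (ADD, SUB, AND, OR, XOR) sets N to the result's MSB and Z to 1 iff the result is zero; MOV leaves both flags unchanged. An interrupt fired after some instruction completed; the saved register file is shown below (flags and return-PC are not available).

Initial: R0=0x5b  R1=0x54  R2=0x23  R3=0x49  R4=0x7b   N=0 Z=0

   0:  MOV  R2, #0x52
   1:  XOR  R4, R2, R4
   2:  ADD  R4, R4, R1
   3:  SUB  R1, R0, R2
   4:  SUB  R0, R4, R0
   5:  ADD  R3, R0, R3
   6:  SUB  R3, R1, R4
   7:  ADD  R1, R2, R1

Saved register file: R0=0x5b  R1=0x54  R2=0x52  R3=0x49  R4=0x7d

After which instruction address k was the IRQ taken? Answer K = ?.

K = 2

after  0: R0=0x5b R1=0x54 R2=0x52 R3=0x49 R4=0x7b  N=0 Z=0
after  1: R0=0x5b R1=0x54 R2=0x52 R3=0x49 R4=0x29  N=0 Z=0
after  2: R0=0x5b R1=0x54 R2=0x52 R3=0x49 R4=0x7d  N=0 Z=0
-- IRQ taken; context saved, return-PC = 3 --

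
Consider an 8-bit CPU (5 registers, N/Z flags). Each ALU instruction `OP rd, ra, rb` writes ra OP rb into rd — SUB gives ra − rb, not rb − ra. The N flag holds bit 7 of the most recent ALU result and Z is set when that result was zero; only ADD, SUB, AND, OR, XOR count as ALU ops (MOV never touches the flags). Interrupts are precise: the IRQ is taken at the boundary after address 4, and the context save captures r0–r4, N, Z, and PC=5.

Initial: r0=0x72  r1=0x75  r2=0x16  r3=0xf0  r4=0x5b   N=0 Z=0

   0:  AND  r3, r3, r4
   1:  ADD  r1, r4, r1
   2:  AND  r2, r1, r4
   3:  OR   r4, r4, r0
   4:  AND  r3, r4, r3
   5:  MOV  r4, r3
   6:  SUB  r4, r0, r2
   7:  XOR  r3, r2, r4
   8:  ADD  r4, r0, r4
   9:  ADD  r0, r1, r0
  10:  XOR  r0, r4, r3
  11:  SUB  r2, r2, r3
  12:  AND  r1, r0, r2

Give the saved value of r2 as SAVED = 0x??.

SAVED = 0x50

after  0: r0=0x72 r1=0x75 r2=0x16 r3=0x50 r4=0x5b  N=0 Z=0
after  1: r0=0x72 r1=0xd0 r2=0x16 r3=0x50 r4=0x5b  N=1 Z=0
after  2: r0=0x72 r1=0xd0 r2=0x50 r3=0x50 r4=0x5b  N=0 Z=0
after  3: r0=0x72 r1=0xd0 r2=0x50 r3=0x50 r4=0x7b  N=0 Z=0
after  4: r0=0x72 r1=0xd0 r2=0x50 r3=0x50 r4=0x7b  N=0 Z=0
-- IRQ taken; context saved, return-PC = 5 --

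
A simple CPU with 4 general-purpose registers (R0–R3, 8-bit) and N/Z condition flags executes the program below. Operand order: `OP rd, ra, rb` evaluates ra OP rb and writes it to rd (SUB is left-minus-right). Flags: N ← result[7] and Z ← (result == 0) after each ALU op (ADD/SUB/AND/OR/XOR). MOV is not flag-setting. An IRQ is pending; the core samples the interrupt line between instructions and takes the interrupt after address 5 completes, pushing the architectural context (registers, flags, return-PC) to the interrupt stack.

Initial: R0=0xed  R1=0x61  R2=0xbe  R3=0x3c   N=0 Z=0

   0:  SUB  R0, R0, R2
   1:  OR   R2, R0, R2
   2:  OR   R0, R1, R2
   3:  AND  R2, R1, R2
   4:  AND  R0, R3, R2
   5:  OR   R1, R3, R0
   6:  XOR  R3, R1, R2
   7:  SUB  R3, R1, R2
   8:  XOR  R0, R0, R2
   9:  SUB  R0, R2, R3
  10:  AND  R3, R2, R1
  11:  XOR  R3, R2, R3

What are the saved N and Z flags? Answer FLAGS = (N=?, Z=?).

FLAGS = (N=0, Z=0)

after  0: R0=0x2f R1=0x61 R2=0xbe R3=0x3c  N=0 Z=0
after  1: R0=0x2f R1=0x61 R2=0xbf R3=0x3c  N=1 Z=0
after  2: R0=0xff R1=0x61 R2=0xbf R3=0x3c  N=1 Z=0
after  3: R0=0xff R1=0x61 R2=0x21 R3=0x3c  N=0 Z=0
after  4: R0=0x20 R1=0x61 R2=0x21 R3=0x3c  N=0 Z=0
after  5: R0=0x20 R1=0x3c R2=0x21 R3=0x3c  N=0 Z=0
-- IRQ taken; context saved, return-PC = 6 --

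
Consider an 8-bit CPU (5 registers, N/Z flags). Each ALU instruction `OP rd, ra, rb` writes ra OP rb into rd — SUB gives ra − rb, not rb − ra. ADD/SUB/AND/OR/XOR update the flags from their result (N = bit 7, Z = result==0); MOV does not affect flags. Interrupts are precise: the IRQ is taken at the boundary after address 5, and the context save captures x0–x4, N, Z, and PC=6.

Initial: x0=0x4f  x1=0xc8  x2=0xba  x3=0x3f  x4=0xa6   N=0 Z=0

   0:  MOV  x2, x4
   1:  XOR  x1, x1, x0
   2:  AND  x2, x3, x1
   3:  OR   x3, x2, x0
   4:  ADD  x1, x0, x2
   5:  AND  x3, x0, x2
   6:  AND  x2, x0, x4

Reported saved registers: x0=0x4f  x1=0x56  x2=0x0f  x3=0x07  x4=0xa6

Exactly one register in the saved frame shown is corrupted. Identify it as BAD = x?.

after  0: x0=0x4f x1=0xc8 x2=0xa6 x3=0x3f x4=0xa6  N=0 Z=0
after  1: x0=0x4f x1=0x87 x2=0xa6 x3=0x3f x4=0xa6  N=1 Z=0
after  2: x0=0x4f x1=0x87 x2=0x07 x3=0x3f x4=0xa6  N=0 Z=0
after  3: x0=0x4f x1=0x87 x2=0x07 x3=0x4f x4=0xa6  N=0 Z=0
after  4: x0=0x4f x1=0x56 x2=0x07 x3=0x4f x4=0xa6  N=0 Z=0
after  5: x0=0x4f x1=0x56 x2=0x07 x3=0x07 x4=0xa6  N=0 Z=0
-- IRQ taken; context saved, return-PC = 6 --
mismatch: x2: reported 0x0f vs actual 0x07

BAD = x2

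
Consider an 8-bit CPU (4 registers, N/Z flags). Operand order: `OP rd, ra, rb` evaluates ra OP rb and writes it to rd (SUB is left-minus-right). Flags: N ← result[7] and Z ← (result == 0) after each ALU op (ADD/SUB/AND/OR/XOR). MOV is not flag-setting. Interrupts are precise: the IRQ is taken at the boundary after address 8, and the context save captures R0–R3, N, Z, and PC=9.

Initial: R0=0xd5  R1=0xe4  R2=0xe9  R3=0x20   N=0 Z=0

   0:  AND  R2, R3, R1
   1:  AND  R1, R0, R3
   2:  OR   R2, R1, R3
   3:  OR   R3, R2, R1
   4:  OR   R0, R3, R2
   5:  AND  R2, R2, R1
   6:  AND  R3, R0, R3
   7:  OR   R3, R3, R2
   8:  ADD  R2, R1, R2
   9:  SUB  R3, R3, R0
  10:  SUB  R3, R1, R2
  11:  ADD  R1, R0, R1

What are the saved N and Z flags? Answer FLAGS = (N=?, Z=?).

FLAGS = (N=0, Z=1)

after  0: R0=0xd5 R1=0xe4 R2=0x20 R3=0x20  N=0 Z=0
after  1: R0=0xd5 R1=0x00 R2=0x20 R3=0x20  N=0 Z=1
after  2: R0=0xd5 R1=0x00 R2=0x20 R3=0x20  N=0 Z=0
after  3: R0=0xd5 R1=0x00 R2=0x20 R3=0x20  N=0 Z=0
after  4: R0=0x20 R1=0x00 R2=0x20 R3=0x20  N=0 Z=0
after  5: R0=0x20 R1=0x00 R2=0x00 R3=0x20  N=0 Z=1
after  6: R0=0x20 R1=0x00 R2=0x00 R3=0x20  N=0 Z=0
after  7: R0=0x20 R1=0x00 R2=0x00 R3=0x20  N=0 Z=0
after  8: R0=0x20 R1=0x00 R2=0x00 R3=0x20  N=0 Z=1
-- IRQ taken; context saved, return-PC = 9 --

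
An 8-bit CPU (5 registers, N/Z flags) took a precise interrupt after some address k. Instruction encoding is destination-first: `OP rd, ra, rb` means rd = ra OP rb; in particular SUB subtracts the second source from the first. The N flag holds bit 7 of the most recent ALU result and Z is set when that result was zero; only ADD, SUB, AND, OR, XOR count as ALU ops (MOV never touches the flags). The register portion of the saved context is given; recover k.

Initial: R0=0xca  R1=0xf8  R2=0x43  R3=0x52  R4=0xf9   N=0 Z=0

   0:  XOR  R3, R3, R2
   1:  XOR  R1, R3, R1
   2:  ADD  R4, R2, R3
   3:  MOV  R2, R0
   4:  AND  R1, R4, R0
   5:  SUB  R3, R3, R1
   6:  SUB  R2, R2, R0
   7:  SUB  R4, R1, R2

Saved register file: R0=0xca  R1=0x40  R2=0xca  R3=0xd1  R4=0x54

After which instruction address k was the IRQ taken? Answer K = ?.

K = 5

after  0: R0=0xca R1=0xf8 R2=0x43 R3=0x11 R4=0xf9  N=0 Z=0
after  1: R0=0xca R1=0xe9 R2=0x43 R3=0x11 R4=0xf9  N=1 Z=0
after  2: R0=0xca R1=0xe9 R2=0x43 R3=0x11 R4=0x54  N=0 Z=0
after  3: R0=0xca R1=0xe9 R2=0xca R3=0x11 R4=0x54  N=0 Z=0
after  4: R0=0xca R1=0x40 R2=0xca R3=0x11 R4=0x54  N=0 Z=0
after  5: R0=0xca R1=0x40 R2=0xca R3=0xd1 R4=0x54  N=1 Z=0
-- IRQ taken; context saved, return-PC = 6 --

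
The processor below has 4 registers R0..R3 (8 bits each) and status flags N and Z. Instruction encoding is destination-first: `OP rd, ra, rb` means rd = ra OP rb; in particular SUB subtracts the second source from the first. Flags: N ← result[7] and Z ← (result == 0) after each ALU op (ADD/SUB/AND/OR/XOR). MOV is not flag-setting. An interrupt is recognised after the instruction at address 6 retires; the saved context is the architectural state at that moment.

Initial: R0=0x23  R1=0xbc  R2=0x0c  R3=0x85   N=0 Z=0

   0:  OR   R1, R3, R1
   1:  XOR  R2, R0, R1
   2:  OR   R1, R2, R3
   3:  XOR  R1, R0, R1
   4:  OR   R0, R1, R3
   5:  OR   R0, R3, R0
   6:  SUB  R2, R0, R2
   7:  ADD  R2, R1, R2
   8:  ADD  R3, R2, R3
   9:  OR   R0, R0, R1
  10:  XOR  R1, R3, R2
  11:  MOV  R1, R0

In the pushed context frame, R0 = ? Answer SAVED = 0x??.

SAVED = 0xbd

after  0: R0=0x23 R1=0xbd R2=0x0c R3=0x85  N=1 Z=0
after  1: R0=0x23 R1=0xbd R2=0x9e R3=0x85  N=1 Z=0
after  2: R0=0x23 R1=0x9f R2=0x9e R3=0x85  N=1 Z=0
after  3: R0=0x23 R1=0xbc R2=0x9e R3=0x85  N=1 Z=0
after  4: R0=0xbd R1=0xbc R2=0x9e R3=0x85  N=1 Z=0
after  5: R0=0xbd R1=0xbc R2=0x9e R3=0x85  N=1 Z=0
after  6: R0=0xbd R1=0xbc R2=0x1f R3=0x85  N=0 Z=0
-- IRQ taken; context saved, return-PC = 7 --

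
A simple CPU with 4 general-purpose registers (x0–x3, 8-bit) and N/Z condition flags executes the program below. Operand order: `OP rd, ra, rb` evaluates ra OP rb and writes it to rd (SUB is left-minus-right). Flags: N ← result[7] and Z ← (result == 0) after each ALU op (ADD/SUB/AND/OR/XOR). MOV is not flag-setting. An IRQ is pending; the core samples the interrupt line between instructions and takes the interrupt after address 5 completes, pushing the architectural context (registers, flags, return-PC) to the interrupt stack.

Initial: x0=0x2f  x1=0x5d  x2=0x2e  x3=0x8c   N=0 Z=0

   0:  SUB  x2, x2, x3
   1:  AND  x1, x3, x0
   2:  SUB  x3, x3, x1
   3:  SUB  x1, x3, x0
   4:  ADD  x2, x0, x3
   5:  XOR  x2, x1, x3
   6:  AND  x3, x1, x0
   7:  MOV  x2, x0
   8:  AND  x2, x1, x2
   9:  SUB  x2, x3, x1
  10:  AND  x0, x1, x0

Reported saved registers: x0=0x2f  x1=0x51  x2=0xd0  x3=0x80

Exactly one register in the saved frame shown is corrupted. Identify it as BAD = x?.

BAD = x2

after  0: x0=0x2f x1=0x5d x2=0xa2 x3=0x8c  N=1 Z=0
after  1: x0=0x2f x1=0x0c x2=0xa2 x3=0x8c  N=0 Z=0
after  2: x0=0x2f x1=0x0c x2=0xa2 x3=0x80  N=1 Z=0
after  3: x0=0x2f x1=0x51 x2=0xa2 x3=0x80  N=0 Z=0
after  4: x0=0x2f x1=0x51 x2=0xaf x3=0x80  N=1 Z=0
after  5: x0=0x2f x1=0x51 x2=0xd1 x3=0x80  N=1 Z=0
-- IRQ taken; context saved, return-PC = 6 --
mismatch: x2: reported 0xd0 vs actual 0xd1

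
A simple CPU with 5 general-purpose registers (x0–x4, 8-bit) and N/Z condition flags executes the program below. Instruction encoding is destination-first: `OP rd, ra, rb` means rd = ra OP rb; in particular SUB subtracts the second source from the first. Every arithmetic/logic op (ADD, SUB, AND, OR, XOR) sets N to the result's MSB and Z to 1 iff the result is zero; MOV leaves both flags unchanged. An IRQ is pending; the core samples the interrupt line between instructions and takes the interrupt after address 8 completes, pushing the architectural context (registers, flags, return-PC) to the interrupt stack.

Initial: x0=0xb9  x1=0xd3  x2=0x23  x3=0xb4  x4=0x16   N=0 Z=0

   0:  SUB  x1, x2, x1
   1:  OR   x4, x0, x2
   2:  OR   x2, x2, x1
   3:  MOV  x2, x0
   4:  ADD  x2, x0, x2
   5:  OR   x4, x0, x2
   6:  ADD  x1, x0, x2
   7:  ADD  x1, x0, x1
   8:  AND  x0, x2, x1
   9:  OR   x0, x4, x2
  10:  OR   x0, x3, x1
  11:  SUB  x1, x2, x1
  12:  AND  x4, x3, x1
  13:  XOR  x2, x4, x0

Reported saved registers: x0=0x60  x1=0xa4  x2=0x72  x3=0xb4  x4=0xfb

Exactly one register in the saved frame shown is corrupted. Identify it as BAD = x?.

after  0: x0=0xb9 x1=0x50 x2=0x23 x3=0xb4 x4=0x16  N=0 Z=0
after  1: x0=0xb9 x1=0x50 x2=0x23 x3=0xb4 x4=0xbb  N=1 Z=0
after  2: x0=0xb9 x1=0x50 x2=0x73 x3=0xb4 x4=0xbb  N=0 Z=0
after  3: x0=0xb9 x1=0x50 x2=0xb9 x3=0xb4 x4=0xbb  N=0 Z=0
after  4: x0=0xb9 x1=0x50 x2=0x72 x3=0xb4 x4=0xbb  N=0 Z=0
after  5: x0=0xb9 x1=0x50 x2=0x72 x3=0xb4 x4=0xfb  N=1 Z=0
after  6: x0=0xb9 x1=0x2b x2=0x72 x3=0xb4 x4=0xfb  N=0 Z=0
after  7: x0=0xb9 x1=0xe4 x2=0x72 x3=0xb4 x4=0xfb  N=1 Z=0
after  8: x0=0x60 x1=0xe4 x2=0x72 x3=0xb4 x4=0xfb  N=0 Z=0
-- IRQ taken; context saved, return-PC = 9 --
mismatch: x1: reported 0xa4 vs actual 0xe4

BAD = x1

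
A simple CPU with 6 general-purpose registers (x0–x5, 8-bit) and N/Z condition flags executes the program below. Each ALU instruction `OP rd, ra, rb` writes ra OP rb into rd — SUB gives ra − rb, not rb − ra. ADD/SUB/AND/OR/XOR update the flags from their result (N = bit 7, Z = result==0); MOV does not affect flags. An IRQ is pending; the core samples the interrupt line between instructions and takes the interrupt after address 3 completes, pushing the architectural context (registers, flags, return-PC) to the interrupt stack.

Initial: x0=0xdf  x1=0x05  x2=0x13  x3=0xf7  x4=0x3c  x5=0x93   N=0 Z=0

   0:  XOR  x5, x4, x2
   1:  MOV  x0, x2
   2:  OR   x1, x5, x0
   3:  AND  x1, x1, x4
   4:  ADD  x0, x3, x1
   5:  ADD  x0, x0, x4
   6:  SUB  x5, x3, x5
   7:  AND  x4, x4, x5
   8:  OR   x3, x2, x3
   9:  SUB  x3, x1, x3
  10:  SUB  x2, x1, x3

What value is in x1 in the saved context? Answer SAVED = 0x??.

after  0: x0=0xdf x1=0x05 x2=0x13 x3=0xf7 x4=0x3c x5=0x2f  N=0 Z=0
after  1: x0=0x13 x1=0x05 x2=0x13 x3=0xf7 x4=0x3c x5=0x2f  N=0 Z=0
after  2: x0=0x13 x1=0x3f x2=0x13 x3=0xf7 x4=0x3c x5=0x2f  N=0 Z=0
after  3: x0=0x13 x1=0x3c x2=0x13 x3=0xf7 x4=0x3c x5=0x2f  N=0 Z=0
-- IRQ taken; context saved, return-PC = 4 --

SAVED = 0x3c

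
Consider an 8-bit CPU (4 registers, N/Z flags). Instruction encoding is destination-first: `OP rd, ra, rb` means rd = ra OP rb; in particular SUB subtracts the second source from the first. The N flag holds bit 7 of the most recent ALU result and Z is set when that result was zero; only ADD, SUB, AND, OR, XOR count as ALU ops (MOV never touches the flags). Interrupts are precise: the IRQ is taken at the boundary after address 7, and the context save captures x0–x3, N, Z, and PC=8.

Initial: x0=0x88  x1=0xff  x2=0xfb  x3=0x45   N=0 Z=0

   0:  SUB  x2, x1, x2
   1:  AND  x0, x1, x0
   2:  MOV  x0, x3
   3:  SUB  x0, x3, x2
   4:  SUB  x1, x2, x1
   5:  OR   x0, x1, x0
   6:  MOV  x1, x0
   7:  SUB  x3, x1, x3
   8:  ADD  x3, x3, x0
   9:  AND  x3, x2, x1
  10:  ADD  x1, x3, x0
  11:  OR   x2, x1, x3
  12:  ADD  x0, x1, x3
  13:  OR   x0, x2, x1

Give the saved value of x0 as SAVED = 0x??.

SAVED = 0x45

after  0: x0=0x88 x1=0xff x2=0x04 x3=0x45  N=0 Z=0
after  1: x0=0x88 x1=0xff x2=0x04 x3=0x45  N=1 Z=0
after  2: x0=0x45 x1=0xff x2=0x04 x3=0x45  N=1 Z=0
after  3: x0=0x41 x1=0xff x2=0x04 x3=0x45  N=0 Z=0
after  4: x0=0x41 x1=0x05 x2=0x04 x3=0x45  N=0 Z=0
after  5: x0=0x45 x1=0x05 x2=0x04 x3=0x45  N=0 Z=0
after  6: x0=0x45 x1=0x45 x2=0x04 x3=0x45  N=0 Z=0
after  7: x0=0x45 x1=0x45 x2=0x04 x3=0x00  N=0 Z=1
-- IRQ taken; context saved, return-PC = 8 --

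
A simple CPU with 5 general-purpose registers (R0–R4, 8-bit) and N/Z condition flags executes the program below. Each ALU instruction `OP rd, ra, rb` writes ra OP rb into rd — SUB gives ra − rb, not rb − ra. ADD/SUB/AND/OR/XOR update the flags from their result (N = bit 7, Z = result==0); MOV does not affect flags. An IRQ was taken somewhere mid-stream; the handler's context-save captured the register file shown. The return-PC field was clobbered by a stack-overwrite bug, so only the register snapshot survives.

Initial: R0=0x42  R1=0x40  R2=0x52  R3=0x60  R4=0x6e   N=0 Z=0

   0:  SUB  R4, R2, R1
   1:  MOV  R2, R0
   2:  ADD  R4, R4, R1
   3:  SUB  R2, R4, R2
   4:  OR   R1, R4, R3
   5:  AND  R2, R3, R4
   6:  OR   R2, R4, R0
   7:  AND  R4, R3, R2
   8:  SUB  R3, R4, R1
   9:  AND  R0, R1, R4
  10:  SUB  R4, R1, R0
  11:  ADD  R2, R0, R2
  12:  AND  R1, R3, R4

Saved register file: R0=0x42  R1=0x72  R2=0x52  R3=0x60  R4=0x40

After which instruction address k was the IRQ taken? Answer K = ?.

after  0: R0=0x42 R1=0x40 R2=0x52 R3=0x60 R4=0x12  N=0 Z=0
after  1: R0=0x42 R1=0x40 R2=0x42 R3=0x60 R4=0x12  N=0 Z=0
after  2: R0=0x42 R1=0x40 R2=0x42 R3=0x60 R4=0x52  N=0 Z=0
after  3: R0=0x42 R1=0x40 R2=0x10 R3=0x60 R4=0x52  N=0 Z=0
after  4: R0=0x42 R1=0x72 R2=0x10 R3=0x60 R4=0x52  N=0 Z=0
after  5: R0=0x42 R1=0x72 R2=0x40 R3=0x60 R4=0x52  N=0 Z=0
after  6: R0=0x42 R1=0x72 R2=0x52 R3=0x60 R4=0x52  N=0 Z=0
after  7: R0=0x42 R1=0x72 R2=0x52 R3=0x60 R4=0x40  N=0 Z=0
-- IRQ taken; context saved, return-PC = 8 --

K = 7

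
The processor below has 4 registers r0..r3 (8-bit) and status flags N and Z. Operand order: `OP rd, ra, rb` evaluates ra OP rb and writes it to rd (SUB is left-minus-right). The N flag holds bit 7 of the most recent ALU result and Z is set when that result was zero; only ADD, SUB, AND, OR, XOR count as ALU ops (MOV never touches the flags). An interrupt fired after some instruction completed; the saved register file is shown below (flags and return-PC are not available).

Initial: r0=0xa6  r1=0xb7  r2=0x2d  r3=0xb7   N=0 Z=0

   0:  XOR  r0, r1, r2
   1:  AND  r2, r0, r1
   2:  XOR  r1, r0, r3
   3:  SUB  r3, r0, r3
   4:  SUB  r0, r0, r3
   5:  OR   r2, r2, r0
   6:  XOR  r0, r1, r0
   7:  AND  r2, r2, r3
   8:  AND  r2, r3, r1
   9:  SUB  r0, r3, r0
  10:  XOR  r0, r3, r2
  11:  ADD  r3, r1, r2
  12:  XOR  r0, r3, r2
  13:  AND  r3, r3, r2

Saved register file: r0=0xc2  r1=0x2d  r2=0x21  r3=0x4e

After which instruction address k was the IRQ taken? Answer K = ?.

K = 11

after  0: r0=0x9a r1=0xb7 r2=0x2d r3=0xb7  N=1 Z=0
after  1: r0=0x9a r1=0xb7 r2=0x92 r3=0xb7  N=1 Z=0
after  2: r0=0x9a r1=0x2d r2=0x92 r3=0xb7  N=0 Z=0
after  3: r0=0x9a r1=0x2d r2=0x92 r3=0xe3  N=1 Z=0
after  4: r0=0xb7 r1=0x2d r2=0x92 r3=0xe3  N=1 Z=0
after  5: r0=0xb7 r1=0x2d r2=0xb7 r3=0xe3  N=1 Z=0
after  6: r0=0x9a r1=0x2d r2=0xb7 r3=0xe3  N=1 Z=0
after  7: r0=0x9a r1=0x2d r2=0xa3 r3=0xe3  N=1 Z=0
after  8: r0=0x9a r1=0x2d r2=0x21 r3=0xe3  N=0 Z=0
after  9: r0=0x49 r1=0x2d r2=0x21 r3=0xe3  N=0 Z=0
after 10: r0=0xc2 r1=0x2d r2=0x21 r3=0xe3  N=1 Z=0
after 11: r0=0xc2 r1=0x2d r2=0x21 r3=0x4e  N=0 Z=0
-- IRQ taken; context saved, return-PC = 12 --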